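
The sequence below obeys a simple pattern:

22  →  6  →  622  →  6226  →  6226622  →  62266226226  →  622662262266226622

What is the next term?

From term 3 onward, concatenate the last term with the second-to-last: 6·22 = 622, 622·6 = 6226, …
So term 8 is 622662262266226622·62266226226.

62266226226622662262266226226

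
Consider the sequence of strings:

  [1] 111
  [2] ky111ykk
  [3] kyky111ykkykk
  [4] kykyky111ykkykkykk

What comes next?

s(k+1) = ky·s(k)·ykk, so each term gains ky as a prefix and ykk as a suffix.
One more step from kykyky111ykkykkykk gives the answer.

kykykyky111ykkykkykkykk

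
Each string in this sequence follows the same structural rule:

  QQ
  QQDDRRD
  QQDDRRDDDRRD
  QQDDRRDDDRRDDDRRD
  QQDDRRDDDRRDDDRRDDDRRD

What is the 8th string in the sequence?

The strings grow by a fixed suffix DDRRD each time.
From QQDDRRDDDRRDDDRRDDDRRD, 3 further steps: QQDDRRDDDRRDDDRRDDDRRD → QQDDRRDDDRRDDDRRDDDRRDDDRRD → QQDDRRDDDRRDDDRRDDDRRDDDRRDDDRRD → (answer).

QQDDRRDDDRRDDDRRDDDRRDDDRRDDDRRDDDRRD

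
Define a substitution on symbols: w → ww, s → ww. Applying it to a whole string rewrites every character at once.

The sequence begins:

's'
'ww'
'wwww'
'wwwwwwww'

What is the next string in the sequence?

wwwwwwwwwwwwwwww

Rewriting each symbol of wwwwwwww: w→ww, w→ww, w→ww, w→ww, w→ww, w→ww, w→ww, w→ww, which concatenates to ww ww ww ww ww ww ww ww.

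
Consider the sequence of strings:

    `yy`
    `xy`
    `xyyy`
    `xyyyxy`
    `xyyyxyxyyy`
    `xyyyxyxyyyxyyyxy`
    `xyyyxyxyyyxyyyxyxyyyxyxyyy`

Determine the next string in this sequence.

xyyyxyxyyyxyyyxyxyyyxyxyyyxyyyxyxyyyxyyyxy

From term 3 onward, concatenate the last term with the second-to-last: xy·yy = xyyy, xyyy·xy = xyyyxy, …
So term 8 is xyyyxyxyyyxyyyxyxyyyxyxyyy·xyyyxyxyyyxyyyxy.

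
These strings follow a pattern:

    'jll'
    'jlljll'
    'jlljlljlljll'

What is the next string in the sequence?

jlljlljlljlljlljlljlljll

Each string is two copies of the previous one concatenated.
One more doubling of jlljlljlljll gives the answer.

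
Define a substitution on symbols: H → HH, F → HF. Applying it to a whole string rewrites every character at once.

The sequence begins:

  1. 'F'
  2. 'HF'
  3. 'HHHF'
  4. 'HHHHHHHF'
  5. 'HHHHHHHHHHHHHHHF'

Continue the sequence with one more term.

HHHHHHHHHHHHHHHHHHHHHHHHHHHHHHHF

Applying the rule to each of the 16 symbols of HHHHHHHHHHHHHHHF gives the pieces HH HH HH HH HH HH HH HH HH HH HH HH HH HH HH HF, which concatenate to the answer.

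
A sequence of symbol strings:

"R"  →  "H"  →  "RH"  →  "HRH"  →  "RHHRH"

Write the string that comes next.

This is a Fibonacci-style word recurrence s(k) = s(k−2)·s(k−1): e.g. R·H = RH.
So term 6 is HRH·RHHRH.

HRHRHHRH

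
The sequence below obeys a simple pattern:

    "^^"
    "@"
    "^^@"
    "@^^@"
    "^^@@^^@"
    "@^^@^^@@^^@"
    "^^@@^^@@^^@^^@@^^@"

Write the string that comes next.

From term 3 onward, concatenate the second-to-last term with the last: ^^·@ = ^^@, @·^^@ = @^^@, …
So term 8 is @^^@^^@@^^@·^^@@^^@@^^@^^@@^^@.

@^^@^^@@^^@^^@@^^@@^^@^^@@^^@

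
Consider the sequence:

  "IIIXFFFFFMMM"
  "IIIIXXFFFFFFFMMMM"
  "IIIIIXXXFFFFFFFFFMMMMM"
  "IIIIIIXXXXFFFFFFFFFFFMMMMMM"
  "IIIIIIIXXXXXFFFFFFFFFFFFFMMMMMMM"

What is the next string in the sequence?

IIIIIIIIXXXXXXFFFFFFFFFFFFFFFMMMMMMMM

The n-th term is n+1 I's then n-1 X's then 2n+1 F's then n+1 M's, where the shown terms are n = 2, 3, 4, 5, 6.
At n = 7 the blocks have lengths 8, 6, 15, 8.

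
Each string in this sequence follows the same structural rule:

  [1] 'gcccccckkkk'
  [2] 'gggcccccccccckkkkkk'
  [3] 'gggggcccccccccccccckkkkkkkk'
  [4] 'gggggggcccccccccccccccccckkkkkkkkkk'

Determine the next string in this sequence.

The n-th term is 2n-1 g's then 4n+2 c's then 2n+2 k's (n = 1, 2, …).
At n = 5 the blocks have lengths 9, 22, 12.

gggggggggcccccccccccccccccccccckkkkkkkkkkkk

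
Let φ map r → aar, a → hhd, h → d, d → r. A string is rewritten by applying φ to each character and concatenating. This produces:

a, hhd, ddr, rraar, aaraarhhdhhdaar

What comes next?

Replace each of the 15 characters of aaraarhhdhhdaar in place — hhd hhd aar hhd hhd aar d d r d d r hhd hhd aar — and concatenate.

hhdhhdaarhhdhhdaarddrddrhhdhhdaar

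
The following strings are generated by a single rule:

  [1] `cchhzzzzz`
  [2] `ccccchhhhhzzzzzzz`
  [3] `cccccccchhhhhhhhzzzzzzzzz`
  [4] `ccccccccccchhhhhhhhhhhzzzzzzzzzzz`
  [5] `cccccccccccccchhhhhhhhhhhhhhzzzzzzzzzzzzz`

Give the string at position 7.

Term n consists of 3n-1 c's, followed by 3n-1 h's, followed by 2n+3 z's (n = 1, 2, …).
At n = 7 the blocks have lengths 20, 20, 17.

cccccccccccccccccccchhhhhhhhhhhhhhhhhhhhzzzzzzzzzzzzzzzzz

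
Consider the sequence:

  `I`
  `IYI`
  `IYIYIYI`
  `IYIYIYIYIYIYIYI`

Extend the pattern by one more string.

IYIYIYIYIYIYIYIYIYIYIYIYIYIYIYI

Every step duplicates the string with 'Y' between the halves.
So the next term is two copies of IYIYIYIYIYIYIYI with 'Y' between the halves.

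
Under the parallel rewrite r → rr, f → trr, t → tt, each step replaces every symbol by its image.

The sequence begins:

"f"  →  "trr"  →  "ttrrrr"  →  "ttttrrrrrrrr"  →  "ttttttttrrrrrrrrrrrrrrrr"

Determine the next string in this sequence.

Rewriting the 24 symbols of ttttttttrrrrrrrrrrrrrrrr one by one yields tt tt tt tt tt tt tt tt rr rr rr rr rr rr rr rr rr rr rr rr rr rr rr rr; concatenated:

ttttttttttttttttrrrrrrrrrrrrrrrrrrrrrrrrrrrrrrrr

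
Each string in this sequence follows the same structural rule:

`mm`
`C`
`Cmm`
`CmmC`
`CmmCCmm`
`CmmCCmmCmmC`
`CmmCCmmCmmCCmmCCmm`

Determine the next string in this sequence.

From term 3 onward, concatenate the last term with the second-to-last: C·mm = Cmm, Cmm·C = CmmC, …
The next term joins CmmCCmmCmmCCmmCCmm and CmmCCmmCmmC.

CmmCCmmCmmCCmmCCmmCmmCCmmCmmC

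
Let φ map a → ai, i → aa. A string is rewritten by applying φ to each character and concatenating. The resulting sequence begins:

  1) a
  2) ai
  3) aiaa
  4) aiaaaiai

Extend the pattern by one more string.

aiaaaiaiaiaaaiaa

Apply φ to aiaaaiai symbol by symbol: a→ai, i→aa, a→ai, a→ai, a→ai, i→aa, a→ai, i→aa; joined: ai aa ai ai ai aa ai aa.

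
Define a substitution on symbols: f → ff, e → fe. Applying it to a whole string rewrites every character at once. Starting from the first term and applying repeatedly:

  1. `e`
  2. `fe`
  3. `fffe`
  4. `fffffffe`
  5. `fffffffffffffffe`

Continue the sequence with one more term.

fffffffffffffffffffffffffffffffe

Replace each of the 16 characters of fffffffffffffffe in place — ff ff ff ff ff ff ff ff ff ff ff ff ff ff ff fe — and concatenate.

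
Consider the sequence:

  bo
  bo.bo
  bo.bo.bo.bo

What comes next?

Each string is two copies of the previous one joined by '.'.
Doubling bo.bo.bo.bo with '.' between the halves:

bo.bo.bo.bo.bo.bo.bo.bo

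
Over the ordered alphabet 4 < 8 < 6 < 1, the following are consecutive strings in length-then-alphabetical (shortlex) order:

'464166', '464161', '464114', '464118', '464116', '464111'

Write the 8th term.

468448

Continuing the enumeration 2 steps past 464111: 464111 → 468444 → (answer).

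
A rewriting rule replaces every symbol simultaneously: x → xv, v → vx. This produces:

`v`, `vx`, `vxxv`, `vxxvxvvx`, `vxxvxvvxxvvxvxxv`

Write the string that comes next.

Replace each of the 16 characters of vxxvxvvxxvvxvxxv in place — vx xv xv vx xv vx vx xv xv vx vx xv vx xv xv vx — and concatenate.

vxxvxvvxxvvxvxxvxvvxvxxvvxxvxvvx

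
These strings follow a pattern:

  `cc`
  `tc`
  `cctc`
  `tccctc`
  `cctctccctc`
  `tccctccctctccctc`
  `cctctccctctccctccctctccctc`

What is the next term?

tccctccctctccctccctctccctctccctccctctccctc

From term 3 onward, concatenate the second-to-last term with the last: cc·tc = cctc, tc·cctc = tccctc, …
The next term joins tccctccctctccctc and cctctccctctccctccctctccctc.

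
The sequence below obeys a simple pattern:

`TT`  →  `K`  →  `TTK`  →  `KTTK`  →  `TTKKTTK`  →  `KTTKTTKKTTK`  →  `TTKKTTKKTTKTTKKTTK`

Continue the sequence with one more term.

KTTKTTKKTTKTTKKTTKKTTKTTKKTTK

From term 3 onward, concatenate the second-to-last term with the last: TT·K = TTK, K·TTK = KTTK, …
So term 8 is KTTKTTKKTTK·TTKKTTKKTTKTTKKTTK.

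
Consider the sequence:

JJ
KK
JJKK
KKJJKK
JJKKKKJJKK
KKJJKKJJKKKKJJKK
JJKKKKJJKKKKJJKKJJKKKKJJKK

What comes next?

From term 3 onward, concatenate the second-to-last term with the last: JJ·KK = JJKK, KK·JJKK = KKJJKK, …
The next term joins KKJJKKJJKKKKJJKK and JJKKKKJJKKKKJJKKJJKKKKJJKK.

KKJJKKJJKKKKJJKKJJKKKKJJKKKKJJKKJJKKKKJJKK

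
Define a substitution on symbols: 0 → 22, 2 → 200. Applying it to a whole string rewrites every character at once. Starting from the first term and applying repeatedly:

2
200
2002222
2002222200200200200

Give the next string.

Applying the rule to each of the 19 symbols of 2002222200200200200 gives the pieces 200 22 22 200 200 200 200 200 22 22 200 22 22 200 22 22 200 22 22, which concatenate to the answer.

20022222002002002002002222200222220022222002222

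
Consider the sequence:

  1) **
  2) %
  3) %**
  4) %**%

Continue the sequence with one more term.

From term 3 onward, concatenate the last term with the second-to-last: %·** = %**, %**·% = %**%, …
So term 5 is %**%·%**.

%**%%**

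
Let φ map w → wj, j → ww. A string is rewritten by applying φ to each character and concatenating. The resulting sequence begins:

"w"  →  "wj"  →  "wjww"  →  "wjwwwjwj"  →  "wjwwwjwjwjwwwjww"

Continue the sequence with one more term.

φ(wjwwwjwjwjwwwjww) expands symbol-by-symbol to wj ww wj wj wj ww wj ww wj ww wj wj wj ww wj wj; joining the 16 pieces gives the next term.

wjwwwjwjwjwwwjwwwjwwwjwjwjwwwjwj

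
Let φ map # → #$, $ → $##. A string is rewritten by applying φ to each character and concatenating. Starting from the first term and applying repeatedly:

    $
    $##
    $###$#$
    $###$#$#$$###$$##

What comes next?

$###$#$#$$###$$###$$##$###$#$#$$##$###$#$

φ($###$#$#$$###$$##) expands symbol-by-symbol to $## #$ #$ #$ $## #$ $## #$ $## $## #$ #$ #$ $## $## #$ #$; joining the 17 pieces gives the next term.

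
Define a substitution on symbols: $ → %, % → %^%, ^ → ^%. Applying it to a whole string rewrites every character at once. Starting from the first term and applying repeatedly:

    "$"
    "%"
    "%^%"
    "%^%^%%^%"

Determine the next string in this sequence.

%^%^%%^%^%%^%%^%^%%^%

Expanding %^%^%%^%: %→%^%, ^→^%, %→%^%, ^→^%, %→%^%, %→%^%, ^→^%, %→%^%. Concatenated: %^% ^% %^% ^% %^% %^% ^% %^%.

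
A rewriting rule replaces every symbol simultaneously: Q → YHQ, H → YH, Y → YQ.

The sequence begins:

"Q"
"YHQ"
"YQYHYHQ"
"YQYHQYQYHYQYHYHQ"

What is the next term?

YQYHQYQYHYHQYQYHQYQYHYQYHQYQYHYQYHYHQ

Applying the rule to each of the 16 symbols of YQYHQYQYHYQYHYHQ gives the pieces YQ YHQ YQ YH YHQ YQ YHQ YQ YH YQ YHQ YQ YH YQ YH YHQ, which concatenate to the answer.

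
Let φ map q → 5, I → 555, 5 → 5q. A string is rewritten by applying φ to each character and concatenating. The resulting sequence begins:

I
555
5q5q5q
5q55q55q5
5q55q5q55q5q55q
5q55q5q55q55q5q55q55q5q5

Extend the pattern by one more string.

5q55q5q55q55q5q55q5q55q55q5q55q5q55q55q

Replace each of the 24 characters of 5q55q5q55q55q5q55q55q5q5 in place — 5q 5 5q 5q 5 5q 5 5q 5q 5 5q 5q 5 5q 5 5q 5q 5 5q 5q 5 5q 5 5q — and concatenate.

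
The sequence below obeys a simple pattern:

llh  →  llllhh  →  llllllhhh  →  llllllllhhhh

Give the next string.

Reading off run lengths: l runs 2, 4, 6, 8; h runs 1, 2, 3, 4 — each is linear in n (n = 1, 2, …).
For the next term, n = 5, so the run lengths are 10, 5.

llllllllllhhhhh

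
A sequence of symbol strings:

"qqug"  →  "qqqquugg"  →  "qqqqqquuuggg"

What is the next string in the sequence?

Each string has the form q^{2n} u^{n} g^{n} (n = 1, 2, …).
At n = 4 the blocks have lengths 8, 4, 4.

qqqqqqqquuuugggg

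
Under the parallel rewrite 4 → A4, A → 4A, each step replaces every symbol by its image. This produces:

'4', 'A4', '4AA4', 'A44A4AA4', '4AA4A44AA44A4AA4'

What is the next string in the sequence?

Rewriting the 16 symbols of 4AA4A44AA44A4AA4 one by one yields A4 4A 4A A4 4A A4 A4 4A 4A A4 A4 4A A4 4A 4A A4; concatenated:

A44A4AA44AA4A44A4AA4A44AA44A4AA4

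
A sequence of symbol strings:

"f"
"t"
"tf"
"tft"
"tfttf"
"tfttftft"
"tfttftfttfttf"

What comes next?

tfttftfttfttftfttftft

From term 3 onward, concatenate the last term with the second-to-last: t·f = tf, tf·t = tft, …
Continuing: tfttftfttfttf · tfttftft gives term 8.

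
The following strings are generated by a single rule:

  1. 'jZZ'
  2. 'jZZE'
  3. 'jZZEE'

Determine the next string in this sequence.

The strings grow by a fixed suffix E each time.
Applying this once more to jZZEE:

jZZEEE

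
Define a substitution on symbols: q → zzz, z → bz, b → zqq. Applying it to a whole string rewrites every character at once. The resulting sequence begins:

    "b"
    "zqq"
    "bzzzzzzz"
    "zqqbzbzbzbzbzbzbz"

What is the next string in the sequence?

bzzzzzzzzqqbzzqqbzzqqbzzqqbzzqqbzzqqbzzqqbz

Applying the rule to each of the 17 symbols of zqqbzbzbzbzbzbzbz gives the pieces bz zzz zzz zqq bz zqq bz zqq bz zqq bz zqq bz zqq bz zqq bz, which concatenate to the answer.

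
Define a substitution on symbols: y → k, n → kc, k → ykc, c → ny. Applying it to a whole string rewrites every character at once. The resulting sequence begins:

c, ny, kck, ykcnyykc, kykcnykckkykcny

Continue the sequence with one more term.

Applying the rule to each of the 15 symbols of kykcnykckkykcny gives the pieces ykc k ykc ny kc k ykc ny ykc ykc k ykc ny kc k, which concatenate to the answer.

ykckykcnykckykcnyykcykckykcnykck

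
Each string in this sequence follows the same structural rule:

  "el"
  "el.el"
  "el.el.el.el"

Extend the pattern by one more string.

el.el.el.el.el.el.el.el

Each string is two copies of the previous one joined by '.'.
One more doubling of el.el.el.el gives the answer.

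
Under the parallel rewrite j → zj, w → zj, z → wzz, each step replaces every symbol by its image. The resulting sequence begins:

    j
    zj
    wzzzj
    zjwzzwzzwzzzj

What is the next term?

wzzzjzjwzzwzzzjwzzwzzzjwzzwzzwzzzj

Replace each of the 13 characters of zjwzzwzzwzzzj in place — wzz zj zj wzz wzz zj wzz wzz zj wzz wzz wzz zj — and concatenate.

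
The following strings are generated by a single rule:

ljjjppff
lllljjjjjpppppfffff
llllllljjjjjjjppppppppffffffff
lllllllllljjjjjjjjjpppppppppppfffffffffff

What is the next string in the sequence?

Term n consists of 3n-2 l's, followed by 2n+1 j's, followed by 3n-1 p's, followed by 3n-1 f's (n = 1, 2, …).
Setting n = 5 gives 13, 11, 14, 14 characters in each block.

llllllllllllljjjjjjjjjjjppppppppppppppffffffffffffff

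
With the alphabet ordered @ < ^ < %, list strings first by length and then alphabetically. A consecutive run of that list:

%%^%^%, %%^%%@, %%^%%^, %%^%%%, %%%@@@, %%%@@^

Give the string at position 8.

Stepping forward 2 times from %%%@@^: %%%@@^ → %%%@@%, then the target.

%%%@^@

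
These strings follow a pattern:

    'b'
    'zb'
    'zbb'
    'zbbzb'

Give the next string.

zbbzbzbb

This is a Fibonacci-style word recurrence s(k) = s(k−1)·s(k−2): e.g. zb·b = zbb.
So term 5 is zbbzb·zbb.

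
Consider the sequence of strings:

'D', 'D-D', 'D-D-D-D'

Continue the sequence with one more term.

Each string is two copies of the previous one joined by '-'.
Doubling D-D-D-D with '-' between the halves:

D-D-D-D-D-D-D-D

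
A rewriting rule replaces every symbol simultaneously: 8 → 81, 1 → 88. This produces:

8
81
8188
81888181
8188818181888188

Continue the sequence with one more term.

81888181818881888188818181888181

Applying the rule to each of the 16 symbols of 8188818181888188 gives the pieces 81 88 81 81 81 88 81 88 81 88 81 81 81 88 81 81, which concatenate to the answer.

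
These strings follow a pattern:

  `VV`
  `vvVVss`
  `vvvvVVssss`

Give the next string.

s(k+1) = vv·s(k)·ss, so each term gains vv as a prefix and ss as a suffix.
Applying this once more to vvvvVVssss:

vvvvvvVVssssss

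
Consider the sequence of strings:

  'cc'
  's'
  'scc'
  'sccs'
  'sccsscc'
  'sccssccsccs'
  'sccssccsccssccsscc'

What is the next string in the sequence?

From term 3 onward, concatenate the last term with the second-to-last: s·cc = scc, scc·s = sccs, …
So term 8 is sccssccsccssccsscc·sccssccsccs.

sccssccsccssccssccsccssccsccs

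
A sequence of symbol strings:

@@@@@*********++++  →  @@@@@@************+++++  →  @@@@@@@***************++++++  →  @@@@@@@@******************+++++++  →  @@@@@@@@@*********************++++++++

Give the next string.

Reading off run lengths: @ runs 5, 6, 7, 8, 9; * runs 9, 12, 15, 18, 21; + runs 4, 5, 6, 7, 8 — each is linear in n, where the shown terms are n = 2, 3, 4, 5, 6.
For the next term, n = 7, so the run lengths are 10, 24, 9.

@@@@@@@@@@************************+++++++++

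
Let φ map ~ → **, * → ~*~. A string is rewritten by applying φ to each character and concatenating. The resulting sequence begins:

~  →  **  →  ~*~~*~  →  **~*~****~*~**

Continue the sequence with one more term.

~*~~*~**~*~**~*~~*~~*~~*~**~*~**~*~~*~

φ(**~*~****~*~**) expands symbol-by-symbol to ~*~ ~*~ ** ~*~ ** ~*~ ~*~ ~*~ ~*~ ** ~*~ ** ~*~ ~*~; joining the 14 pieces gives the next term.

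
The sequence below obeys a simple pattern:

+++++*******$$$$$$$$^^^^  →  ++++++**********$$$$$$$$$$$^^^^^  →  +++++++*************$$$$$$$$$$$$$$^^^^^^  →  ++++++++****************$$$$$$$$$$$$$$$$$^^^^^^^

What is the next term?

+++++++++*******************$$$$$$$$$$$$$$$$$$$$^^^^^^^^

Each string has the form +^{n+3} *^{3n+1} $^{3n+2} ^^{n+2}, where the shown terms are n = 2, 3, 4, 5.
At n = 6 the blocks have lengths 9, 19, 20, 8.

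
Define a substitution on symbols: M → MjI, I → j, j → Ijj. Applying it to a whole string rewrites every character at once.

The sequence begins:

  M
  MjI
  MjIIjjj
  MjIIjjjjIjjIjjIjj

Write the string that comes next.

MjIIjjjjIjjIjjIjjIjjjIjjIjjjIjjIjjjIjjIjj

Applying the rule to each of the 17 symbols of MjIIjjjjIjjIjjIjj gives the pieces MjI Ijj j j Ijj Ijj Ijj Ijj j Ijj Ijj j Ijj Ijj j Ijj Ijj, which concatenate to the answer.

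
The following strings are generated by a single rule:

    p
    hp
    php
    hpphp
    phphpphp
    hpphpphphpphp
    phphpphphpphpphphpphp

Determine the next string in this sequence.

This is a Fibonacci-style word recurrence s(k) = s(k−2)·s(k−1): e.g. p·hp = php.
Continuing: hpphpphphpphp · phphpphphpphpphphpphp gives term 8.

hpphpphphpphpphphpphphpphpphphpphp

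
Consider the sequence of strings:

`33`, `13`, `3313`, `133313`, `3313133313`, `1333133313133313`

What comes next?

33131333131333133313133313

Each term (from the third on) is the two preceding terms concatenated in order: term 3 = 33·13 = 3313.
Continuing: 3313133313 · 1333133313133313 gives term 7.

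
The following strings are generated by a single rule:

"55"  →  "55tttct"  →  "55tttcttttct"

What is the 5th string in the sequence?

Each term is the previous one with tttct appended.
From 55tttcttttct, 2 further steps: 55tttcttttct → 55tttcttttcttttct → (answer).

55tttcttttcttttcttttct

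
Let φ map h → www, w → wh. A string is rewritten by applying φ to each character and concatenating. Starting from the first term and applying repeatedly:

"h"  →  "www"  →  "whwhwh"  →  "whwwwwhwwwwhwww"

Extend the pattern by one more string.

φ(whwwwwhwwwwhwww) expands symbol-by-symbol to wh www wh wh wh wh www wh wh wh wh www wh wh wh; joining the 15 pieces gives the next term.

whwwwwhwhwhwhwwwwhwhwhwhwwwwhwhwh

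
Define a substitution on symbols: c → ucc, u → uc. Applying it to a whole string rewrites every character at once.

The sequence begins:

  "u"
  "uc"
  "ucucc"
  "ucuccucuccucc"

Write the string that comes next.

φ(ucuccucuccucc) expands symbol-by-symbol to uc ucc uc ucc ucc uc ucc uc ucc ucc uc ucc ucc; joining the 13 pieces gives the next term.

ucuccucuccuccucuccucuccuccucuccucc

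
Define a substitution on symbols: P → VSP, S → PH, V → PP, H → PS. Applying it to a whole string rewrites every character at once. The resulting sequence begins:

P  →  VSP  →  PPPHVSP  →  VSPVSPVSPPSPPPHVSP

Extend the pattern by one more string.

Replace each of the 18 characters of VSPVSPVSPPSPPPHVSP in place — PP PH VSP PP PH VSP PP PH VSP VSP PH VSP VSP VSP PS PP PH VSP — and concatenate.

PPPHVSPPPPHVSPPPPHVSPVSPPHVSPVSPVSPPSPPPHVSP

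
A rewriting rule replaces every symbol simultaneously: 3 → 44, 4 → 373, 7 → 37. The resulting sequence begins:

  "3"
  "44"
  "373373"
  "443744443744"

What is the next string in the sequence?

37337344373733733733734437373373

Rewriting each symbol of 443744443744: 4→373, 4→373, 3→44, 7→37, 4→373, 4→373, 4→373, 4→373, 3→44, 7→37, 4→373, 4→373, which concatenates to 373 373 44 37 373 373 373 373 44 37 373 373.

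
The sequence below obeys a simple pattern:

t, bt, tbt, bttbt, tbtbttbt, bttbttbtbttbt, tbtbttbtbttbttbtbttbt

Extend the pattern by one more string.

bttbttbtbttbttbtbttbtbttbttbtbttbt

This is a Fibonacci-style word recurrence s(k) = s(k−2)·s(k−1): e.g. t·bt = tbt.
Continuing: bttbttbtbttbt · tbtbttbtbttbttbtbttbt gives term 8.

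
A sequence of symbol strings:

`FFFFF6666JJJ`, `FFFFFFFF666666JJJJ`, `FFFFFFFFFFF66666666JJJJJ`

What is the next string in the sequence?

Term n consists of 3n+2 F's, followed by 2n+2 6's, followed by n+2 J's (n = 1, 2, …).
Setting n = 4 gives 14, 10, 6 characters in each block.

FFFFFFFFFFFFFF6666666666JJJJJJ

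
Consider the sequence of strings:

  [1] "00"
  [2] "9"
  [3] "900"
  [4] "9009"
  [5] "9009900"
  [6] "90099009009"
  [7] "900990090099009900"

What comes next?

This is a Fibonacci-style word recurrence s(k) = s(k−1)·s(k−2): e.g. 9·00 = 900.
So term 8 is 900990090099009900·90099009009.

90099009009900990090099009009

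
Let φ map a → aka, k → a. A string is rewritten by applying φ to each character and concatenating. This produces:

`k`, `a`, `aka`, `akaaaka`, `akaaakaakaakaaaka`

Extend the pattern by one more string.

akaaakaakaakaaakaakaaakaakaaakaakaakaaaka

Applying the rule to each of the 17 symbols of akaaakaakaakaaaka gives the pieces aka a aka aka aka a aka aka a aka aka a aka aka aka a aka, which concatenate to the answer.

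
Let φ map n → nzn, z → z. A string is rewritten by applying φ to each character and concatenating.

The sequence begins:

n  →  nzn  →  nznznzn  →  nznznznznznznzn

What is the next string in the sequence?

nznznznznznznznznznznznznznznzn

φ(nznznznznznznzn) expands symbol-by-symbol to nzn z nzn z nzn z nzn z nzn z nzn z nzn z nzn; joining the 15 pieces gives the next term.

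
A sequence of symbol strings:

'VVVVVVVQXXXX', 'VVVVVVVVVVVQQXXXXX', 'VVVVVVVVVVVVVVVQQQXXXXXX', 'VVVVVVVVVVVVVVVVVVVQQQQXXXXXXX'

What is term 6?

VVVVVVVVVVVVVVVVVVVVVVVVVVVQQQQQQXXXXXXXXX

Each string has the form V^{4n-1} Q^{n-1} X^{n+2}, where the shown terms are n = 2, 3, 4, 5.
For term 6, n = 7, so the run lengths are 27, 6, 9.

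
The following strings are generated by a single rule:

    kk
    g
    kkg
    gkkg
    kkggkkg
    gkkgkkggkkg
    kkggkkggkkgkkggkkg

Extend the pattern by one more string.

gkkgkkggkkgkkggkkggkkgkkggkkg

This is a Fibonacci-style word recurrence s(k) = s(k−2)·s(k−1): e.g. kk·g = kkg.
Continuing: gkkgkkggkkg · kkggkkggkkgkkggkkg gives term 8.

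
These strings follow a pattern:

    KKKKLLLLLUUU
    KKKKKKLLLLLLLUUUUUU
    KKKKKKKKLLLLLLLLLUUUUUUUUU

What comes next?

Each string has the form K^{2n+2} L^{2n+3} U^{3n} (n = 1, 2, …).
Setting n = 4 gives 10, 11, 12 characters in each block.

KKKKKKKKKKLLLLLLLLLLLUUUUUUUUUUUU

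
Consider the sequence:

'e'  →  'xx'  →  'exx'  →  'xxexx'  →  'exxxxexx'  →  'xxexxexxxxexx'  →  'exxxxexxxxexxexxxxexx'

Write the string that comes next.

Each term (from the third on) is the two preceding terms concatenated in order: term 3 = e·xx = exx.
Continuing: xxexxexxxxexx · exxxxexxxxexxexxxxexx gives term 8.

xxexxexxxxexxexxxxexxxxexxexxxxexx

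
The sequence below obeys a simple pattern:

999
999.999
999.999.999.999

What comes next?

s(k+1) = s(k)·.·s(k) — each term doubles the last with '.' between the halves.
Doubling 999.999.999.999 with '.' between the halves:

999.999.999.999.999.999.999.999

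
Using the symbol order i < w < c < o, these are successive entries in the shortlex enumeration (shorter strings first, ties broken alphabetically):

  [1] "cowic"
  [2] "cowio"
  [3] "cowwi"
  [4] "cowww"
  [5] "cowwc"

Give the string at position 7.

cowci

Stepping forward 2 times from cowwc: cowwc → cowwo, then the target.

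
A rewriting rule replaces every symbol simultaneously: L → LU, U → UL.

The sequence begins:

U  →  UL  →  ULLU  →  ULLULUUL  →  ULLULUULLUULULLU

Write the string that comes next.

ULLULUULLUULULLULUULULLUULLULUUL

φ(ULLULUULLUULULLU) expands symbol-by-symbol to UL LU LU UL LU UL UL LU LU UL UL LU UL LU LU UL; joining the 16 pieces gives the next term.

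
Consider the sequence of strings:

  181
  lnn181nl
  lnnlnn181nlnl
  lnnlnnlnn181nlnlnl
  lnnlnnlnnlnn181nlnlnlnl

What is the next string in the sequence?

Each term wraps the previous one in lnn on the left and nl on the right.
So the next term is lnn·lnnlnnlnnlnn181nlnlnlnl·nl.

lnnlnnlnnlnnlnn181nlnlnlnlnl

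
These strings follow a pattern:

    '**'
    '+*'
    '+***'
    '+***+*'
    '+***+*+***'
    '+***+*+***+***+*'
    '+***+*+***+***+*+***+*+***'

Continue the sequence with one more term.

This is a Fibonacci-style word recurrence s(k) = s(k−1)·s(k−2): e.g. +*·** = +***.
So term 8 is +***+*+***+***+*+***+*+***·+***+*+***+***+*.

+***+*+***+***+*+***+*+***+***+*+***+***+*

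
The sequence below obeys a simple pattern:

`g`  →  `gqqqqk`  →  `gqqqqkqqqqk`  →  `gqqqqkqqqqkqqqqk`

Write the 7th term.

Each term is the previous one with qqqqk appended.
From gqqqqkqqqqkqqqqk, 3 further steps: gqqqqkqqqqkqqqqk → gqqqqkqqqqkqqqqkqqqqk → gqqqqkqqqqkqqqqkqqqqkqqqqk → (answer).

gqqqqkqqqqkqqqqkqqqqkqqqqkqqqqk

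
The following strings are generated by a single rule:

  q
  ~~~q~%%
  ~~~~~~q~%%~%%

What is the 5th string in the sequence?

Each term wraps the previous one in ~~~ on the left and ~%% on the right.
From ~~~~~~q~%%~%%, 2 further steps: ~~~~~~q~%%~%% → ~~~~~~~~~q~%%~%%~%% → (answer).

~~~~~~~~~~~~q~%%~%%~%%~%%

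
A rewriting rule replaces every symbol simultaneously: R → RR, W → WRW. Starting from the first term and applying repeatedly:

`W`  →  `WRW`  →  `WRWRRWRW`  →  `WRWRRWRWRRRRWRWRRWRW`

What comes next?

Rewriting the 20 symbols of WRWRRWRWRRRRWRWRRWRW one by one yields WRW RR WRW RR RR WRW RR WRW RR RR RR RR WRW RR WRW RR RR WRW RR WRW; concatenated:

WRWRRWRWRRRRWRWRRWRWRRRRRRRRWRWRRWRWRRRRWRWRRWRW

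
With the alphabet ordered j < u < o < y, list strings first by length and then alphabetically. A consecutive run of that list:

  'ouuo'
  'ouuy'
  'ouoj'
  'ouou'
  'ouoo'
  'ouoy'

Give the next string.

ouyj

The successor of ouoy increments the rightmost position that isn't already y and resets every position after it to j.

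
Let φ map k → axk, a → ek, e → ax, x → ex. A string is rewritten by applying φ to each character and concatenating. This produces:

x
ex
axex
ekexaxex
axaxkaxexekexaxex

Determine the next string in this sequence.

Replace each of the 17 characters of axaxkaxexekexaxex in place — ek ex ek ex axk ek ex ax ex ax axk ax ex ek ex ax ex — and concatenate.

ekexekexaxkekexaxexaxaxkaxexekexaxex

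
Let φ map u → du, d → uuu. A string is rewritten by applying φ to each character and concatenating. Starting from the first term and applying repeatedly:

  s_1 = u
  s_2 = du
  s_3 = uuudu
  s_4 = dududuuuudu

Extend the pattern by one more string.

uuuduuuuduuuududududuuuudu

Rewriting each symbol of dududuuuudu: d→uuu, u→du, d→uuu, u→du, d→uuu, u→du, u→du, u→du, u→du, d→uuu, u→du, which concatenates to uuu du uuu du uuu du du du du uuu du.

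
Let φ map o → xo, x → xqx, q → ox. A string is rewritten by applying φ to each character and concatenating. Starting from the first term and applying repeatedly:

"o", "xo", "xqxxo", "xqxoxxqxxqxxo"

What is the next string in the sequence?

xqxoxxqxxoxqxxqxoxxqxxqxoxxqxxqxxo

Replace each of the 13 characters of xqxoxxqxxqxxo in place — xqx ox xqx xo xqx xqx ox xqx xqx ox xqx xqx xo — and concatenate.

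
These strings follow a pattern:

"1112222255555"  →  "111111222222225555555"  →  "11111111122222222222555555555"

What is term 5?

111111111111111222222222222222225555555555555

Term n consists of 3n 1's, followed by 3n+2 2's, followed by 2n+3 5's (n = 1, 2, …).
For term 5, n = 5, so the run lengths are 15, 17, 13.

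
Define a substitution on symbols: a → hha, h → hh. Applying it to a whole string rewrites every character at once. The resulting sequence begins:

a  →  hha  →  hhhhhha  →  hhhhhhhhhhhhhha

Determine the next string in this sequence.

hhhhhhhhhhhhhhhhhhhhhhhhhhhhhha

φ(hhhhhhhhhhhhhha) expands symbol-by-symbol to hh hh hh hh hh hh hh hh hh hh hh hh hh hh hha; joining the 15 pieces gives the next term.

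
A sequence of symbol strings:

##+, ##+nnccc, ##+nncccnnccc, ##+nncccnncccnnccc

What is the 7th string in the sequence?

##+nncccnncccnncccnncccnncccnnccc

Each term is the previous one with nnccc appended.
From ##+nncccnncccnnccc, 3 further steps: ##+nncccnncccnnccc → ##+nncccnncccnncccnnccc → ##+nncccnncccnncccnncccnnccc → (answer).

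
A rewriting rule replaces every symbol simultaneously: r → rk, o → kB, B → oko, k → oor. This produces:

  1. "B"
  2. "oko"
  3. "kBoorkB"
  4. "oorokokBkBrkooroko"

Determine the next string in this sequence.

kBkBrkkBoorkBoorokooorokorkoorkBkBrkkBoorkB

Applying the rule to each of the 18 symbols of oorokokBkBrkooroko gives the pieces kB kB rk kB oor kB oor oko oor oko rk oor kB kB rk kB oor kB, which concatenate to the answer.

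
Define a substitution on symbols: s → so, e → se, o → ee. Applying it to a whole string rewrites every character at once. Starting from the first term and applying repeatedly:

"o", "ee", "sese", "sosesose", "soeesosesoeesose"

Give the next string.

Replace each of the 16 characters of soeesosesoeesose in place — so ee se se so ee so se so ee se se so ee so se — and concatenate.

soeesesesoeesosesoeesesesoeesose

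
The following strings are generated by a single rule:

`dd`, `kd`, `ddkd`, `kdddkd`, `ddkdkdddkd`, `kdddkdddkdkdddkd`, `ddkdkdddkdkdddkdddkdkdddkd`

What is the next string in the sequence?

From term 3 onward, concatenate the second-to-last term with the last: dd·kd = ddkd, kd·ddkd = kdddkd, …
So term 8 is kdddkdddkdkdddkd·ddkdkdddkdkdddkdddkdkdddkd.

kdddkdddkdkdddkdddkdkdddkdkdddkdddkdkdddkd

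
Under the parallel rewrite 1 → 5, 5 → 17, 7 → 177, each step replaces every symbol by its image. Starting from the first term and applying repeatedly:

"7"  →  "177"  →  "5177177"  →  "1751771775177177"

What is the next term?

517717517717751771771751771775177177

Replace each of the 16 characters of 1751771775177177 in place — 5 177 17 5 177 177 5 177 177 17 5 177 177 5 177 177 — and concatenate.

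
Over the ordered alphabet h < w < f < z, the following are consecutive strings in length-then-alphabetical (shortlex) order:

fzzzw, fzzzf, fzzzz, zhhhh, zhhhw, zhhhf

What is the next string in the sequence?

Find the rightmost character of zhhhf below z, bump it to the next letter, and reset everything to its right to h.

zhhhz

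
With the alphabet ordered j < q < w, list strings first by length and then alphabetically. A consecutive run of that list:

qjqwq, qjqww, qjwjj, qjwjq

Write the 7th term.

qjwqq

Continuing the enumeration 3 steps past qjwjq: qjwjq → qjwjw → qjwqj → (answer).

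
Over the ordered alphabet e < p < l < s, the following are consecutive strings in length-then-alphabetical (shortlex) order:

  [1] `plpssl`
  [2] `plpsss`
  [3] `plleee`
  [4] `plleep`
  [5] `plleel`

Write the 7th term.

pllepe

Continuing the enumeration 2 steps past plleel: plleel → pllees → (answer).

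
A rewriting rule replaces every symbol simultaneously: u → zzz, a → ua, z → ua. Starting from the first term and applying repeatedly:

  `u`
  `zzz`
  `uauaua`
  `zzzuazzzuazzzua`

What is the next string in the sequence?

uauauazzzuauauauazzzuauauauazzzua

Replace each of the 15 characters of zzzuazzzuazzzua in place — ua ua ua zzz ua ua ua ua zzz ua ua ua ua zzz ua — and concatenate.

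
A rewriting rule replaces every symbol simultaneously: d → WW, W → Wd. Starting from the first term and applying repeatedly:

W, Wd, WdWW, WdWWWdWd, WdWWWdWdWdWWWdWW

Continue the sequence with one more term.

WdWWWdWdWdWWWdWWWdWWWdWdWdWWWdWd

Replace each of the 16 characters of WdWWWdWdWdWWWdWW in place — Wd WW Wd Wd Wd WW Wd WW Wd WW Wd Wd Wd WW Wd Wd — and concatenate.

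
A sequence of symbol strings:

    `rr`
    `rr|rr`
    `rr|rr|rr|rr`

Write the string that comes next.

rr|rr|rr|rr|rr|rr|rr|rr

Every step duplicates the string with '|' between the halves.
So the next term is two copies of rr|rr|rr|rr with '|' between the halves.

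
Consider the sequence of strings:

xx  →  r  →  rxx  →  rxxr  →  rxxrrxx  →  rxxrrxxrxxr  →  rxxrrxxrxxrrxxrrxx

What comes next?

rxxrrxxrxxrrxxrrxxrxxrrxxrxxr

Each term (from the third on) is the previous term followed by the one before it: term 3 = r·xx = rxx.
Continuing: rxxrrxxrxxrrxxrrxx · rxxrrxxrxxr gives term 8.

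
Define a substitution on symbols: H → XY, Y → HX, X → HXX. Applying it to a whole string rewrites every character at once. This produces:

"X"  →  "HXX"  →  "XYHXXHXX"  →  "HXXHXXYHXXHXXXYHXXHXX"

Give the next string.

XYHXXHXXXYHXXHXXHXXYHXXHXXXYHXXHXXHXXHXXYHXXHXXXYHXXHXX

Applying the rule to each of the 21 symbols of HXXHXXYHXXHXXXYHXXHXX gives the pieces XY HXX HXX XY HXX HXX HX XY HXX HXX XY HXX HXX HXX HX XY HXX HXX XY HXX HXX, which concatenate to the answer.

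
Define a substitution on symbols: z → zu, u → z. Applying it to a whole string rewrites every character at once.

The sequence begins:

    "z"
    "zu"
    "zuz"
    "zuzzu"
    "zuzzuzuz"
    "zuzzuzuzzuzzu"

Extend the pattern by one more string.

Rewriting the 13 symbols of zuzzuzuzzuzzu one by one yields zu z zu zu z zu z zu zu z zu zu z; concatenated:

zuzzuzuzzuzzuzuzzuzuz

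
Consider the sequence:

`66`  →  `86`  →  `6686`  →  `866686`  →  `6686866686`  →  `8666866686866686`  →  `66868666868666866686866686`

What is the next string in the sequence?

Each term (from the third on) is the two preceding terms concatenated in order: term 3 = 66·86 = 6686.
The next term joins 8666866686866686 and 66868666868666866686866686.

866686668686668666868666868666866686866686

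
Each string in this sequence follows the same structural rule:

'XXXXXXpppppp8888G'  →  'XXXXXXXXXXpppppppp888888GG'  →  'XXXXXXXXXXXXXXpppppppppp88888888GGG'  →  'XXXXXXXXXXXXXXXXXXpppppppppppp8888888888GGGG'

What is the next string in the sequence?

Each string has the form X^{4n-2} p^{2n+2} 8^{2n} G^{n-1}, where the shown terms are n = 2, 3, 4, 5.
At n = 6 the blocks have lengths 22, 14, 12, 5.

XXXXXXXXXXXXXXXXXXXXXXpppppppppppppp888888888888GGGGG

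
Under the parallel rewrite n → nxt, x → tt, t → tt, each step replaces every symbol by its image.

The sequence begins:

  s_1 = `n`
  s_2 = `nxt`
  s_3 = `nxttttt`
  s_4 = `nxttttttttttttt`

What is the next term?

Rewriting the 15 symbols of nxttttttttttttt one by one yields nxt tt tt tt tt tt tt tt tt tt tt tt tt tt tt; concatenated:

nxttttttttttttttttttttttttttttt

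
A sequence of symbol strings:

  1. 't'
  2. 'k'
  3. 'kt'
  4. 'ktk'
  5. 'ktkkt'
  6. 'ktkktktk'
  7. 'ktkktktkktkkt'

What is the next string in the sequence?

From term 3 onward, concatenate the last term with the second-to-last: k·t = kt, kt·k = ktk, …
Continuing: ktkktktkktkkt · ktkktktk gives term 8.

ktkktktkktkktktkktktk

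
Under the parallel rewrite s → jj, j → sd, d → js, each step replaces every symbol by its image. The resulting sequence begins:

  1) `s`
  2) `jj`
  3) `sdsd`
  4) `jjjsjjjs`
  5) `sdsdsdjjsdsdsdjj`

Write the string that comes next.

Rewriting the 16 symbols of sdsdsdjjsdsdsdjj one by one yields jj js jj js jj js sd sd jj js jj js jj js sd sd; concatenated:

jjjsjjjsjjjssdsdjjjsjjjsjjjssdsd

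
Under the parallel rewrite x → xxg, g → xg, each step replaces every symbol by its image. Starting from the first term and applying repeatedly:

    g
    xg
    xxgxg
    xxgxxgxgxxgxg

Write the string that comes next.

Applying the rule to each of the 13 symbols of xxgxxgxgxxgxg gives the pieces xxg xxg xg xxg xxg xg xxg xg xxg xxg xg xxg xg, which concatenate to the answer.

xxgxxgxgxxgxxgxgxxgxgxxgxxgxgxxgxg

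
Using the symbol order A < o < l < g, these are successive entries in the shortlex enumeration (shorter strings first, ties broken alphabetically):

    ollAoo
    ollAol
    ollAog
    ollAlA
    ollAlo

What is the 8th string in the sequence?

ollAgA

Advancing 3 positions from ollAlo through ollAlo → ollAll → ollAlg reaches term 8.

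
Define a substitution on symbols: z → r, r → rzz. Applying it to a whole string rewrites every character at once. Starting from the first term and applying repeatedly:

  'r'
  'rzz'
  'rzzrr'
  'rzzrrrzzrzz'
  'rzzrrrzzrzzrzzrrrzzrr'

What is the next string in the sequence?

Rewriting the 21 symbols of rzzrrrzzrzzrzzrrrzzrr one by one yields rzz r r rzz rzz rzz r r rzz r r rzz r r rzz rzz rzz r r rzz rzz; concatenated:

rzzrrrzzrzzrzzrrrzzrrrzzrrrzzrzzrzzrrrzzrzz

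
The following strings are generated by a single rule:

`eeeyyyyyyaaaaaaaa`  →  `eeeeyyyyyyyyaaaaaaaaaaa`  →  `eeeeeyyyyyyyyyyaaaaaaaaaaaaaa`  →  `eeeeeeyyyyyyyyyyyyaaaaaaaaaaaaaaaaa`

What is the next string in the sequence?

The n-th term is n+1 e's then 2n+2 y's then 3n+2 a's, where the shown terms are n = 2, 3, 4, 5.
Setting n = 6 gives 7, 14, 20 characters in each block.

eeeeeeeyyyyyyyyyyyyyyaaaaaaaaaaaaaaaaaaaa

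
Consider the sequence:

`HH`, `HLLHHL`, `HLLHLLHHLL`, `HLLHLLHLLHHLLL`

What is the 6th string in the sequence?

s(k+1) = HLL·s(k)·L, so each term gains HLL as a prefix and L as a suffix.
From HLLHLLHLLHHLLL, 2 further steps: HLLHLLHLLHHLLL → HLLHLLHLLHLLHHLLLL → (answer).

HLLHLLHLLHLLHLLHHLLLLL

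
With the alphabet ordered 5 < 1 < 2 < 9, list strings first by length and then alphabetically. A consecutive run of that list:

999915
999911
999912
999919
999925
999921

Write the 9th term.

999995

Continuing the enumeration 3 steps past 999921: 999921 → 999922 → 999929 → (answer).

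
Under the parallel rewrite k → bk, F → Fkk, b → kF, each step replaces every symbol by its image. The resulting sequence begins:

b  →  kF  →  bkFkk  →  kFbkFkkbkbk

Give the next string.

bkFkkkFbkFkkbkbkkFbkkFbk

Rewriting each symbol of kFbkFkkbkbk: k→bk, F→Fkk, b→kF, k→bk, F→Fkk, k→bk, k→bk, b→kF, k→bk, b→kF, k→bk, which concatenates to bk Fkk kF bk Fkk bk bk kF bk kF bk.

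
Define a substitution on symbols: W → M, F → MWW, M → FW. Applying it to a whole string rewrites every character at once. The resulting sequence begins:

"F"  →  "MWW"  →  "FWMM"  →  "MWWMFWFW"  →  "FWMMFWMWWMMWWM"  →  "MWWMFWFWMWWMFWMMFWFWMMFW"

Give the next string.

Applying the rule to each of the 24 symbols of MWWMFWFWMWWMFWMMFWFWMMFW gives the pieces FW M M FW MWW M MWW M FW M M FW MWW M FW FW MWW M MWW M FW FW MWW M, which concatenate to the answer.

FWMMFWMWWMMWWMFWMMFWMWWMFWFWMWWMMWWMFWFWMWWM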